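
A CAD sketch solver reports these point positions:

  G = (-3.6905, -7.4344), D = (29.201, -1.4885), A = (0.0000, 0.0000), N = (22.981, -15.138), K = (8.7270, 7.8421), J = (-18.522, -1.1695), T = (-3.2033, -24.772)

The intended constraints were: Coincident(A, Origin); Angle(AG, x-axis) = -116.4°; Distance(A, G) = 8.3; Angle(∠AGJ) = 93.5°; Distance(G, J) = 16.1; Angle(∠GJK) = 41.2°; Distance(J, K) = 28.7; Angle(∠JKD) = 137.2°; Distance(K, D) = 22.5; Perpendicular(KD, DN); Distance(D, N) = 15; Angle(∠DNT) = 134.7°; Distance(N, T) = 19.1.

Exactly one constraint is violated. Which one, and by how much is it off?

Distance(N, T) = 19.1 — off by 8.80.

A = (0.00, 0.00) ✓; AG at -116.4° ✓; |AG| = 8.300 ✓; ∠AGJ = 93.50° ✓; |GJ| = 16.10 ✓; ∠GJK = 41.20° ✓; |JK| = 28.70 ✓; ∠JKD = 137.2° ✓; |KD| = 22.50 ✓; ∠(KD, DN) = 90.00° ✓; |DN| = 15.00 ✓; ∠DNT = 134.7° ✓; |NT| = 27.90 ✗.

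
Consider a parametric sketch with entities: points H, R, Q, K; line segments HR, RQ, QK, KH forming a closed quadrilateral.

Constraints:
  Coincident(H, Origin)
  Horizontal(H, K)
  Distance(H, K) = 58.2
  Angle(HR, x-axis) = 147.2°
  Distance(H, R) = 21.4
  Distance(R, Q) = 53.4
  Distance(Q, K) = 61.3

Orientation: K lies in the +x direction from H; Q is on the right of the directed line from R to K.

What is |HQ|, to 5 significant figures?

35.978

H is at the origin; HK is horizontal with |HK| = 58.2 and K in +x, so K = (58.2, 0). HR runs at 147.2° with |HR| = 21.4, so R = (-17.988, 11.593). Q is determined by |RQ| = 53.4 and |QK| = 61.3 together: it lies at the intersection of circle(R, 53.4) and circle(K, 61.3). With |RK| = 77.065, the foot of the radical line on RK is 32.654 from R and the perpendicular offset is √(53.4² − 32.654²) = 42.253. Taking the right-of-RK solution: Q = (7.9379, -35.091).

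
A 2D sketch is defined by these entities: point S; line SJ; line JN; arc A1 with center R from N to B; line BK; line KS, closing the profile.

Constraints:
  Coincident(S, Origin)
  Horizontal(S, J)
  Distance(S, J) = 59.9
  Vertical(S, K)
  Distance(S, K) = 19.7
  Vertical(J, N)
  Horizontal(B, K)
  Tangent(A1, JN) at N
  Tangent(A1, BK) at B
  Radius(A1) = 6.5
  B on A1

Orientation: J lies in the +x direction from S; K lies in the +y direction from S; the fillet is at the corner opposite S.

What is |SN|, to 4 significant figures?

61.34

The virtual corner opposite S is at (59.90, 19.70). Tangency of A1 to JN means the radius RN is perpendicular to JN and A1 meets BK tangentially, so RB is at right angles to BK, with radius 6.5, so the center R sits 6.5 in from both sides at R = (53.40, 13.20). That places the tangent points at N = (59.90, 13.20) on JN and B = (53.40, 19.70) on BK. Then |SN| = |N − S| = 61.34.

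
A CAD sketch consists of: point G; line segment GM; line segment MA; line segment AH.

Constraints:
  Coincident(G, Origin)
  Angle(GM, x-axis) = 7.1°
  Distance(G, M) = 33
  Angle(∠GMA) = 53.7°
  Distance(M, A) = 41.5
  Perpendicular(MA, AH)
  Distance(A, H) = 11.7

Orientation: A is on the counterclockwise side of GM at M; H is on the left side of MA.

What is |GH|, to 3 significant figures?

26.5

G is at the origin; GM runs at 7.1° with length 33.0, so M = 33.0·(cos 7.1°, sin 7.1°) = (32.7, 4.08). ∠GMA = 53.7°, so MA runs at 7.1° + (180° − 53.7°) = 133° from the x-axis; with |MA| = 41.5, A = M + 41.5·(cos 133°, sin 133°) = (4.23, 34.2). The perpendicularity gives AH at right angles to MA; with |AH| = 11.7 on the left of MA, H = A + 11.7·(-0.727, -0.687) = (-4.27, 26.2). Then |GH| = |H − G| = 26.5.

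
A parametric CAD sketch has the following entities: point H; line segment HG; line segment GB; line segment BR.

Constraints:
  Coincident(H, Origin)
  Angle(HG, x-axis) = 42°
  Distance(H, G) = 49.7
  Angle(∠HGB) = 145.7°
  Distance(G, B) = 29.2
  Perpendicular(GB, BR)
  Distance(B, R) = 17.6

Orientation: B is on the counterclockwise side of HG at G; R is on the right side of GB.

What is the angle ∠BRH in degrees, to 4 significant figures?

57.01°

H is at the origin; HG runs at 42.0° with length 49.7, so G = 49.7·(cos 42.0°, sin 42.0°) = (36.93, 33.26). ∠HGB = 145.7°, so GB runs at 42.0° + (180° − 145.7°) = 76.30° from the x-axis; with |GB| = 29.2, B = G + 29.2·(cos 76.30°, sin 76.30°) = (43.85, 61.63). GB is perpendicular to BR; with |BR| = 17.6 on the right of GB, R = B + 17.6·(0.9715, -0.2368) = (60.95, 57.46). Then cos ∠BRH = RB·RH / (|RB||RH|), giving 57.01°.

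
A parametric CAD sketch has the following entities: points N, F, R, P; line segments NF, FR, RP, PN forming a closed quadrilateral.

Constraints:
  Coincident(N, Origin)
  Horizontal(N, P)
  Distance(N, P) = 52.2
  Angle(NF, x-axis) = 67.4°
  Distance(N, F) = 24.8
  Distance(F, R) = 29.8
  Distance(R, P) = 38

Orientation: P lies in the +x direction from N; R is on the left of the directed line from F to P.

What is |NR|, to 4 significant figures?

50.67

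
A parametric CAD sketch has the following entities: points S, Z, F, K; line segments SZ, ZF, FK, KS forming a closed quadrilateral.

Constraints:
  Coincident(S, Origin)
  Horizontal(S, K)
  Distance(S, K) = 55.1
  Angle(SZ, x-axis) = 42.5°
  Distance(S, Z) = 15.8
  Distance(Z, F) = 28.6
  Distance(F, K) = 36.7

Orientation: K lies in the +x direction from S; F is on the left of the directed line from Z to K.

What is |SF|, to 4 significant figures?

44.40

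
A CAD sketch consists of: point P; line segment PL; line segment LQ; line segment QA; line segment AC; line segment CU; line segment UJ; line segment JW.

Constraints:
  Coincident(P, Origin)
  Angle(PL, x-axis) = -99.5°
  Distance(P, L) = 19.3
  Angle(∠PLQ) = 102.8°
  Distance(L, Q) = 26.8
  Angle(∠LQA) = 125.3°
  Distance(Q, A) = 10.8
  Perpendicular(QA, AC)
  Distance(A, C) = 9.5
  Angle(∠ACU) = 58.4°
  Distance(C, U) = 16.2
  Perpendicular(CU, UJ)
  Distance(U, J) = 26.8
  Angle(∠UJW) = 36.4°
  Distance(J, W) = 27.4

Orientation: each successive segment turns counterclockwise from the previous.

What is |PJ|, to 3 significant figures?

59.6

∠ACU = 58.4° gives CU at -116° from the x-axis; with |CU| = 16.2, U = (18.5, -30.0). CU is perpendicular to UJ, so UJ runs at -26.0°; with |UJ| = 26.8, J = (42.6, -41.7). Then |PJ| = |J − P| = 59.6.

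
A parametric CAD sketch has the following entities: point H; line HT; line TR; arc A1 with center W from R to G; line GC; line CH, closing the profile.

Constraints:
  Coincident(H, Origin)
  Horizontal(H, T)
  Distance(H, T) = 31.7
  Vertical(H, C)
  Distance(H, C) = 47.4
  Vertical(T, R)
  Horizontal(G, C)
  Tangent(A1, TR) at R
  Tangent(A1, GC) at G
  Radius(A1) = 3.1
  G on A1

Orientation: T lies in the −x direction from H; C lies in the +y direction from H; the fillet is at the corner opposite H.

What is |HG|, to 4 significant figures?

55.36

The virtual corner opposite H is at (-31.70, 47.40). Tangency of A1 to TR means the radius WR is perpendicular to TR and A1 meets GC tangentially, so WG is at right angles to GC, with radius 3.1, so the center W sits 3.1 in from both sides at W = (-28.60, 44.30). That places the tangent points at R = (-31.70, 44.30) on TR and G = (-28.60, 47.40) on GC. Then |HG| = |G − H| = 55.36.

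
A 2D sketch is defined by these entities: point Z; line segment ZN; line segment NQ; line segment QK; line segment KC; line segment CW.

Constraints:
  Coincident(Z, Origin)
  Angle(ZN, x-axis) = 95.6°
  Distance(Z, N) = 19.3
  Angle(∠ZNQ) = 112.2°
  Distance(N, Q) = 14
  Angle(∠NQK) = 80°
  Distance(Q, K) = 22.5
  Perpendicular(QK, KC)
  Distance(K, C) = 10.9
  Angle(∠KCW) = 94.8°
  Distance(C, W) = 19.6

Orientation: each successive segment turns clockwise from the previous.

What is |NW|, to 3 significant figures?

1.36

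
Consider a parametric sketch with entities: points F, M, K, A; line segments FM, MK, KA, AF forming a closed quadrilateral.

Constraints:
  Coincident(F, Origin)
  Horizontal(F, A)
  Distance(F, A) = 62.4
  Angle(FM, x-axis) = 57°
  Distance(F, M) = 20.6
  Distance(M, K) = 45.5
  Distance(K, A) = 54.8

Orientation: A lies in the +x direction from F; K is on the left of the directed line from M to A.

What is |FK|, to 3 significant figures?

65.9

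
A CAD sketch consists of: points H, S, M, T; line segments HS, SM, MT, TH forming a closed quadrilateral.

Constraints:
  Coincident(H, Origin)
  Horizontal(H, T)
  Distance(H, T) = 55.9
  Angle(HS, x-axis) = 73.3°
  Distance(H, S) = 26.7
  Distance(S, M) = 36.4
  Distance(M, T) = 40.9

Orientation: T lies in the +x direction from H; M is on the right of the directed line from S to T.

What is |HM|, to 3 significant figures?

18.9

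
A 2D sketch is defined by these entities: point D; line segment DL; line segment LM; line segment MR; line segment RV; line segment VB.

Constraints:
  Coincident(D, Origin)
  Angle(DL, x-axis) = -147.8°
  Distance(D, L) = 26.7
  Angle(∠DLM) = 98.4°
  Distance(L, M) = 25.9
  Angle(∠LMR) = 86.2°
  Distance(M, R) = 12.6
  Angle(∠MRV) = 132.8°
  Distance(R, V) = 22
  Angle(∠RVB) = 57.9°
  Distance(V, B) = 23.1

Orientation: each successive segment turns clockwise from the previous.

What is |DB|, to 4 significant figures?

24.67

D is at the origin; DL runs at -147.8° with length 26.7, so L = (-22.59, -14.23). ∠DLM = 98.4° gives LM at 130.6° from the x-axis; with |LM| = 25.9, M = (-39.45, 5.437). ∠LMR = 86.2° gives MR at 36.80° from the x-axis; with |MR| = 12.6, R = (-29.36, 12.99). ∠MRV = 132.8° gives RV at -10.40° from the x-axis; with |RV| = 22.0, V = (-7.721, 9.014). ∠RVB = 57.9° gives VB at -132.5° from the x-axis; with |VB| = 23.1, B = (-23.33, -8.018). Then |DB| = |B − D| = 24.67.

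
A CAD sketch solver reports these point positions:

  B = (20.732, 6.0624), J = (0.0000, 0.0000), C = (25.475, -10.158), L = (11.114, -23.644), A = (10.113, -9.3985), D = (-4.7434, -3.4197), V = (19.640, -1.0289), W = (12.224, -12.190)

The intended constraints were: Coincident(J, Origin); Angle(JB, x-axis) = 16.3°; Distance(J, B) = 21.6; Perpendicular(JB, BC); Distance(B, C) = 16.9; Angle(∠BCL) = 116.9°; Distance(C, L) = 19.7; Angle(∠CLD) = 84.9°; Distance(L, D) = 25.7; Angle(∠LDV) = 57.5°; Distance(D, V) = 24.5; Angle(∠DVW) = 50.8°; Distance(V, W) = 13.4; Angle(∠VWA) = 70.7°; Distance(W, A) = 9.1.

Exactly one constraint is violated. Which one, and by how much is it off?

Distance(W, A) = 9.1 — off by 5.60.

J = (0.00, 0.00) ✓; JB at 16.30° ✓; |JB| = 21.60 ✓; ∠(JB, BC) = 90.00° ✓; |BC| = 16.90 ✓; ∠BCL = 116.9° ✓; |CL| = 19.70 ✓; ∠CLD = 84.90° ✓; |LD| = 25.70 ✓; ∠LDV = 57.50° ✓; |DV| = 24.50 ✓; ∠DVW = 50.80° ✓; |VW| = 13.40 ✓; ∠VWA = 70.70° ✓; |WA| = 3.500 ✗.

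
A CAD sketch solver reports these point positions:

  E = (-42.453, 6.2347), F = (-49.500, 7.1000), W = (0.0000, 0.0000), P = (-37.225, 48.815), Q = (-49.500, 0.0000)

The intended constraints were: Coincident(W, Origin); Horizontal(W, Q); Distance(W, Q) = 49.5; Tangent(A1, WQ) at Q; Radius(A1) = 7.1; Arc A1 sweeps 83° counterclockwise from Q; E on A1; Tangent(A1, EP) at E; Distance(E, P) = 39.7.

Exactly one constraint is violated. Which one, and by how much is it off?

Distance(E, P) = 39.7 — off by 3.20.

W = (0.00, 0.00) ✓; W.y = 0.00, Q.y = 0.00 ✓; |WQ| = 49.50 ✓; ∠(FQ, QW) = 90.00° ✓; |FQ| = 7.100 ✓; bearing(F→E) − bearing(F→Q) = 83.00° ✓; |FE| = 7.100 ✓; ∠(FE, EP) = 90.00° ✓; |EP| = 42.90 ✗.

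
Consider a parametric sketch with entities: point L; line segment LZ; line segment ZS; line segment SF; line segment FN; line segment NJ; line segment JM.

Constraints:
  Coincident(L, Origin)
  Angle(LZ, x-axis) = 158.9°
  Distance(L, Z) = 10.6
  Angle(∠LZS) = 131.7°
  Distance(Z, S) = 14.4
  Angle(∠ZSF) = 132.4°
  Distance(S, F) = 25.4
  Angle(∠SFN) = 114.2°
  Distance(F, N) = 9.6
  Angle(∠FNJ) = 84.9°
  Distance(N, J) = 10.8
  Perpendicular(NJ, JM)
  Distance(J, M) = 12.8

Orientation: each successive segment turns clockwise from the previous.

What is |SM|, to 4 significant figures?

14.94

∠FNJ = 84.9° gives NJ at -97.90° from the x-axis; with |NJ| = 10.8, J = (4.680, 28.76). The perpendicularity gives JM at right angles to NJ, so JM runs at 172.1°; with |JM| = 12.8, M = (-7.999, 30.52). Then |SM| = |M − S| = 14.94.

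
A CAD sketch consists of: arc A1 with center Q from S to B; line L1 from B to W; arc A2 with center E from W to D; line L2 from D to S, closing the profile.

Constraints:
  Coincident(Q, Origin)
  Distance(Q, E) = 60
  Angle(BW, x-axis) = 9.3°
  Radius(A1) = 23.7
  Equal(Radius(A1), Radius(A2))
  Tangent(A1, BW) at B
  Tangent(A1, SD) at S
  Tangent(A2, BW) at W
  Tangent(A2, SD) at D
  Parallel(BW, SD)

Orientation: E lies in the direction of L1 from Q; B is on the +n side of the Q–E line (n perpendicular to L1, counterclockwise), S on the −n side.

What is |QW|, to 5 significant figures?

64.511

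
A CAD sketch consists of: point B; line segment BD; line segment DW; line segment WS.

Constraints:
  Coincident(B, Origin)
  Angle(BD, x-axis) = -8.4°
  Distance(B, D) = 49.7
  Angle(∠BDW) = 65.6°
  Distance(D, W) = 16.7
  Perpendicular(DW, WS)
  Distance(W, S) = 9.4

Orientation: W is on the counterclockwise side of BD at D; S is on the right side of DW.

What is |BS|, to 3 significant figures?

54.8

B is at the origin; BD runs at -8.4° with length 49.7, so D = 49.7·(cos -8.4°, sin -8.4°) = (49.2, -7.26). ∠BDW = 65.6°, so DW runs at -8.4° + (180° − 65.6°) = 106° from the x-axis; with |DW| = 16.7, W = D + 16.7·(cos 106°, sin 106°) = (44.6, 8.79). DW ⟂ WS; with |WS| = 9.4 on the right of DW, S = W + 9.4·(0.961, 0.276) = (53.6, 11.4). Then |BS| = |S − B| = 54.8.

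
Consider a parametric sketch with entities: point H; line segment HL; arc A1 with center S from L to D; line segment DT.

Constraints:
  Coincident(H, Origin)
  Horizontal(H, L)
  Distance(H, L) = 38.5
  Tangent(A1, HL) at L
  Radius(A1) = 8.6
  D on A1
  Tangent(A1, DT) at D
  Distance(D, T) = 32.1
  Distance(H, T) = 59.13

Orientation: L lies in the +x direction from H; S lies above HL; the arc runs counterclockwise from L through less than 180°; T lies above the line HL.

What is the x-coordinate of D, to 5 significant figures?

46.994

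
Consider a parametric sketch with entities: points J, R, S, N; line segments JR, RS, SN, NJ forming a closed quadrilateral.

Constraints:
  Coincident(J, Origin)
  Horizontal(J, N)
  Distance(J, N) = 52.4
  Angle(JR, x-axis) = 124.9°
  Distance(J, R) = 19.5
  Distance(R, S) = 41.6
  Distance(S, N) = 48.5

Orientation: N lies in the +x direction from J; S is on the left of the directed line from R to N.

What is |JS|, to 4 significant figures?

45.52

Checks: |RS| = 41.60 ✓; |SN| = 48.50 ✓.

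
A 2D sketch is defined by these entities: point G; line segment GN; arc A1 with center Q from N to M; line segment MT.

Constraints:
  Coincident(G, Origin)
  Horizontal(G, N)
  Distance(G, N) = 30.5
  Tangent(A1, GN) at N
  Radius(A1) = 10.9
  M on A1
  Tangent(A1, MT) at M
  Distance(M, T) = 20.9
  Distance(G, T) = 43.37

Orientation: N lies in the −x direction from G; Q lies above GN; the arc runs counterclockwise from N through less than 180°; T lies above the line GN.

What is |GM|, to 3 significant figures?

24.7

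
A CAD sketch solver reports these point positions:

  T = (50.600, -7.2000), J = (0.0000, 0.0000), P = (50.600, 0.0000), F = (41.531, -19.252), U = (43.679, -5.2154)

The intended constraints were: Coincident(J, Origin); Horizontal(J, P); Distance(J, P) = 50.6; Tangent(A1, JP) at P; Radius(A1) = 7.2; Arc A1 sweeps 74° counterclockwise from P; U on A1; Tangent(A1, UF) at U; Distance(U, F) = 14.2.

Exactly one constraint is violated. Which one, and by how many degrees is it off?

Tangent(A1, UF) at U — off by 7.30°.

J = (0.00, 0.00) ✓; J.y = 0.00, P.y = 0.00 ✓; |JP| = 50.60 ✓; ∠(TP, PJ) = 90.00° ✓; |TP| = 7.200 ✓; bearing(T→U) − bearing(T→P) = 74.00° ✓; |TU| = 7.200 ✓; ∠(TU, UF) = 82.70° ✗; |UF| = 14.20 ✓.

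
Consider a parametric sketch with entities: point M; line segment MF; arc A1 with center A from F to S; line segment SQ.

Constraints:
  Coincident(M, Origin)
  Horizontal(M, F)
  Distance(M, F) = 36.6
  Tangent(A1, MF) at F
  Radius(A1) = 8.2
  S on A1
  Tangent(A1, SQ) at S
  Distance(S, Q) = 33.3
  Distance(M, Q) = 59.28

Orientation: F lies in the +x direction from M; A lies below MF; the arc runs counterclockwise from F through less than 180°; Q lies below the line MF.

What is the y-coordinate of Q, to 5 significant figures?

-42.110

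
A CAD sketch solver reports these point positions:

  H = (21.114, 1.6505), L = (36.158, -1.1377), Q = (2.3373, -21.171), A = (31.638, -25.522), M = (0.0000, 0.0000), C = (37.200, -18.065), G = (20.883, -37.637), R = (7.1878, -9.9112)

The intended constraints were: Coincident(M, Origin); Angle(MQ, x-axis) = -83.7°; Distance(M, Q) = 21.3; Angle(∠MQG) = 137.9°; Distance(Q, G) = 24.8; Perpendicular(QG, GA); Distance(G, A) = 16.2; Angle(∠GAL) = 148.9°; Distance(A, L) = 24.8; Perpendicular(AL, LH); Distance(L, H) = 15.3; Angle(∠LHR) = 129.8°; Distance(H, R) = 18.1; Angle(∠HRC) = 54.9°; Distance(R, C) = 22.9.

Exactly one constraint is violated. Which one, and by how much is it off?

Distance(R, C) = 22.9 — off by 8.20.

M = (0.00, 0.00) ✓; MQ at -83.70° ✓; |MQ| = 21.30 ✓; ∠MQG = 137.9° ✓; |QG| = 24.80 ✓; ∠(QG, GA) = 90.00° ✓; |GA| = 16.20 ✓; ∠GAL = 148.9° ✓; |AL| = 24.80 ✓; ∠(AL, LH) = 90.00° ✓; |LH| = 15.30 ✓; ∠LHR = 129.8° ✓; |HR| = 18.10 ✓; ∠HRC = 54.90° ✓; |RC| = 31.10 ✗.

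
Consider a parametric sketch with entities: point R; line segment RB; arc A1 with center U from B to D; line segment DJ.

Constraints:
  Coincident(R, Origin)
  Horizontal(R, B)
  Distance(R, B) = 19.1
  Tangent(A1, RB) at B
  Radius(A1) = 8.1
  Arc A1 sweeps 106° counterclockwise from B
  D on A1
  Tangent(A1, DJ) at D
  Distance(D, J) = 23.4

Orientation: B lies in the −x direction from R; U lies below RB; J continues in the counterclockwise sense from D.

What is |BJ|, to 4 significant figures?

32.85

R is at the origin; RB is horizontal with |RB| = 19.1 and B on the −x side, so B = (-19.10, 0.000). Since A1 is tangent to RB there, UB ⟂ RB, so U = B + (0, -8.1) = (-19.10, -8.100). On A1, B sits at bearing 90° from U; a 106° counterclockwise sweep puts D at bearing 196°, so D = U + 8.1·(cos 196°, sin 196°) = (-26.89, -10.33). Since A1 is tangent to DJ there, UD ⟂ DJ, so DJ runs along (−sin 196°, cos 196°); with |DJ| = 23.4, J = (-20.44, -32.83). Then |BJ| = |J − B| = 32.85.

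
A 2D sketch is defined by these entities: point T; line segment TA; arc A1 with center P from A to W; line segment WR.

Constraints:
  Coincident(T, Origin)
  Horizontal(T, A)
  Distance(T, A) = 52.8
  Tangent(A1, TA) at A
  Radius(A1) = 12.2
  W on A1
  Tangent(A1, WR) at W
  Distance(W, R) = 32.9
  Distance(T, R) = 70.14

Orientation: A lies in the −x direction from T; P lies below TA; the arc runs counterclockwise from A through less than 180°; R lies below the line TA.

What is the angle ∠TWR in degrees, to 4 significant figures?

82.69°

T is at the origin; T and A share the same y with |TA| = 52.8 and A on the −x side, so A = (-52.80, 0.000). Tangency of A1 to TA means the radius PA is perpendicular to TA, so P = A + (0, -12.2) = (-52.80, -12.20). Since PW ⟂ WR (tangency), |PR| = √(12.2² + 32.9²) = 35.09 regardless of where W sits on A1. So R lies on both circle(T, 70.14) and circle(P, 35.09); the below-TA intersection is R = (-51.81, -47.28). W is the foot of the tangent from R: W = (-64.12, -16.76).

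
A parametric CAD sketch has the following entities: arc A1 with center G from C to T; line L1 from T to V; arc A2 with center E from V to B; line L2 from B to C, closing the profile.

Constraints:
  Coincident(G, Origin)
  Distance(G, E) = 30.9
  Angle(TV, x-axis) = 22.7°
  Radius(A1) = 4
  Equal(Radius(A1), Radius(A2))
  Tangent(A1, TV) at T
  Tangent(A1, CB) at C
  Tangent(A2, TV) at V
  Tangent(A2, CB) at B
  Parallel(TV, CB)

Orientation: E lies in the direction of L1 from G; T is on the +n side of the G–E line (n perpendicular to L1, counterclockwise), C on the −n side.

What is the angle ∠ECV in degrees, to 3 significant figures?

7.14°

The slot axis is L1's direction at 22.7°, so u = (cos 22.7°, sin 22.7°) = (0.923, 0.386) and n = (−sin 22.7°, cos 22.7°) = (-0.386, 0.923). G is at the origin and E lies 30.9 along u from G, so E = 30.9·u = (28.5, 11.9). Tangency of A1 to both parallel lines with radius 4.0 puts T and C at G ± 4.0·n: T = (-1.54, 3.69), C = (1.54, -3.69). Equal radii place V and B the same way about E: V = E + 4.0·n = (27.0, 15.6), B = E − 4.0·n = (30.1, 8.23). Then cos ∠ECV = CE·CV / (|CE||CV|), giving 7.14°.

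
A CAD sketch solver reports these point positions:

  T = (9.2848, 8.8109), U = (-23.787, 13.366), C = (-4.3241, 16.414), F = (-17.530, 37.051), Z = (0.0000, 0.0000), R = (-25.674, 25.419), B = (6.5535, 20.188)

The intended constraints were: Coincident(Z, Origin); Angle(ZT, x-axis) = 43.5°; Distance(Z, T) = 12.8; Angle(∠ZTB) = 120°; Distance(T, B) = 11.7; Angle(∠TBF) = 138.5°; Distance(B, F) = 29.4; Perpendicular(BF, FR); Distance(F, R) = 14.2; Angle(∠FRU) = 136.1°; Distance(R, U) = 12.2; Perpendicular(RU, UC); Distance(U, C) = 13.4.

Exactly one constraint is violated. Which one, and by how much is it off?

Distance(U, C) = 13.4 — off by 6.30.

Z = (0.00, 0.00) ✓; ZT at 43.50° ✓; |ZT| = 12.80 ✓; ∠ZTB = 120.0° ✓; |TB| = 11.70 ✓; ∠TBF = 138.5° ✓; |BF| = 29.40 ✓; ∠(BF, FR) = 90.00° ✓; |FR| = 14.20 ✓; ∠FRU = 136.1° ✓; |RU| = 12.20 ✓; ∠(RU, UC) = 90.00° ✓; |UC| = 19.70 ✗.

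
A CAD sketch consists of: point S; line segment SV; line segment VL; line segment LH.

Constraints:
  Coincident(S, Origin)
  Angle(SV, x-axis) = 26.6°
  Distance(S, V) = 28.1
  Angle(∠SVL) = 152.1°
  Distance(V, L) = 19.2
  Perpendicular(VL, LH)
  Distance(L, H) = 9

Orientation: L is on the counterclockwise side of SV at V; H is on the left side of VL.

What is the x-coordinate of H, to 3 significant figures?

28.9

S is at the origin; SV runs at 26.6° with length 28.1, so V = 28.1·(cos 26.6°, sin 26.6°) = (25.1, 12.6). ∠SVL = 152.1°, so VL runs at 26.6° + (180° − 152.1°) = 54.5° from the x-axis; with |VL| = 19.2, L = V + 19.2·(cos 54.5°, sin 54.5°) = (36.3, 28.2). The perpendicularity gives LH at right angles to VL; with |LH| = 9.0 on the left of VL, H = L + 9.0·(-0.814, 0.581) = (28.9, 33.4). So H.x = 28.9.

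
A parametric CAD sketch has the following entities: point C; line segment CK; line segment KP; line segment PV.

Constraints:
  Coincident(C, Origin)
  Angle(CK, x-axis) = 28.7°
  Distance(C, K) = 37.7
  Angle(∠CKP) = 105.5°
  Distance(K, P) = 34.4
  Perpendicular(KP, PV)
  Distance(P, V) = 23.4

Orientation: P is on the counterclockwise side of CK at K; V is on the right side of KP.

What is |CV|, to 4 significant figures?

74.47

∠CKP = 105.5°, so KP runs at 28.7° + (180° − 105.5°) = 103.2° from the x-axis; with |KP| = 34.4, P = K + 34.4·(cos 103.2°, sin 103.2°) = (25.21, 51.60). The perpendicularity gives PV at right angles to KP; with |PV| = 23.4 on the right of KP, V = P + 23.4·(0.9736, 0.2284) = (47.99, 56.94). Then |CV| = |V − C| = 74.47.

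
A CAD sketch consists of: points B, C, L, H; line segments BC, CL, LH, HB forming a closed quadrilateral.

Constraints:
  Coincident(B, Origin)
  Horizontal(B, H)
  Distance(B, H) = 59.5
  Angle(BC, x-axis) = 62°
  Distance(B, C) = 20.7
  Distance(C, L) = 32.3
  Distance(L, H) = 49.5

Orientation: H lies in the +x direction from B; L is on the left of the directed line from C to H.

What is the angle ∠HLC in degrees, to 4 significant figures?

77.70°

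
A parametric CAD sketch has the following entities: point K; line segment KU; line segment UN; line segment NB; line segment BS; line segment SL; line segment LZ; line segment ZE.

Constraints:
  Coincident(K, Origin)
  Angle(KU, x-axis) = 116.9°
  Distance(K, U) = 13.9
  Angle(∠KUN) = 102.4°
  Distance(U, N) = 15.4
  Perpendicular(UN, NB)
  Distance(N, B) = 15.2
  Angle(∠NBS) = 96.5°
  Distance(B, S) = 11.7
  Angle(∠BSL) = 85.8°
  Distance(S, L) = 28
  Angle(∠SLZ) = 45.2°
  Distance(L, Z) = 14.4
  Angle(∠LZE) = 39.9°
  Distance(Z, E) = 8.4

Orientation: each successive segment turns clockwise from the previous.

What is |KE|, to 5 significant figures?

17.542

∠SLZ = 45.2° gives LZ at -3.2000° from the x-axis; with |LZ| = 14.4, Z = (2.8865, 22.134). ∠LZE = 39.9° gives ZE at -143.30° from the x-axis; with |ZE| = 8.4, E = (-3.8484, 17.114). Then |KE| = |E − K| = 17.542.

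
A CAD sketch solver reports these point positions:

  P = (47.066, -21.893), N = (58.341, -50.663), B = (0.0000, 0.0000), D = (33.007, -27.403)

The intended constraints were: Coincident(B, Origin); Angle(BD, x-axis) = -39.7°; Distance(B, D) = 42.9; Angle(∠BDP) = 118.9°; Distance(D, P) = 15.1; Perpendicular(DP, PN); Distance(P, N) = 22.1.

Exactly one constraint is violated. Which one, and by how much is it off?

Distance(P, N) = 22.1 — off by 8.80.

B = (0.00, 0.00) ✓; BD at -39.70° ✓; |BD| = 42.90 ✓; ∠BDP = 118.9° ✓; |DP| = 15.10 ✓; ∠(DP, PN) = 90.00° ✓; |PN| = 30.90 ✗.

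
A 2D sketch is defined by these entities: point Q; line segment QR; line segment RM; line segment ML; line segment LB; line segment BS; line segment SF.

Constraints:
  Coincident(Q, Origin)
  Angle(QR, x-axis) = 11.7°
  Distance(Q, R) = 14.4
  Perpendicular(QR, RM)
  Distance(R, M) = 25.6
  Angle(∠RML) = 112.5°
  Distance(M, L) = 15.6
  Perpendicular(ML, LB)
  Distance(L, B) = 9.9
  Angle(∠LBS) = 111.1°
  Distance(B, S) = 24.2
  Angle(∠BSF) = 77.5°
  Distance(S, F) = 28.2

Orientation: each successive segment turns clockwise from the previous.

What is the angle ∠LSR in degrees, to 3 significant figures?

159°

Q is at the origin; QR runs at 11.7° with length 14.4, so R = (14.1, 2.92). QR ⟂ RM, so RM runs at -78.3°; with |RM| = 25.6, M = (19.3, -22.1). ∠RML = 112.5° gives ML at -146° from the x-axis; with |ML| = 15.6, L = (6.39, -30.9). ML is perpendicular to LB, so LB runs at 124°; with |LB| = 9.9, B = (0.825, -22.7). ∠LBS = 111.1° gives BS at 55.3° from the x-axis; with |BS| = 24.2, S = (14.6, -2.83). Then cos ∠LSR = SL·SR / (|SL||SR|), giving 159°.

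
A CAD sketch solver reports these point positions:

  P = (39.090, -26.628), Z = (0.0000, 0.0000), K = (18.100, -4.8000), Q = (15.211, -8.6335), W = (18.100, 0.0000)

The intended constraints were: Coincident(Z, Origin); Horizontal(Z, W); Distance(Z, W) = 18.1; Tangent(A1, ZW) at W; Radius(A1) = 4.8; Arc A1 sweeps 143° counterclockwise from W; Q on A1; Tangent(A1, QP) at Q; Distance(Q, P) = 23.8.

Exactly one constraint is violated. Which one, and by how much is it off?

Distance(Q, P) = 23.8 — off by 6.10.

Z = (0.00, 0.00) ✓; Z.y = 0.00, W.y = 0.00 ✓; |ZW| = 18.10 ✓; ∠(KW, WZ) = 90.00° ✓; |KW| = 4.800 ✓; bearing(K→Q) − bearing(K→W) = 143.0° ✓; |KQ| = 4.800 ✓; ∠(KQ, QP) = 90.00° ✓; |QP| = 29.90 ✗.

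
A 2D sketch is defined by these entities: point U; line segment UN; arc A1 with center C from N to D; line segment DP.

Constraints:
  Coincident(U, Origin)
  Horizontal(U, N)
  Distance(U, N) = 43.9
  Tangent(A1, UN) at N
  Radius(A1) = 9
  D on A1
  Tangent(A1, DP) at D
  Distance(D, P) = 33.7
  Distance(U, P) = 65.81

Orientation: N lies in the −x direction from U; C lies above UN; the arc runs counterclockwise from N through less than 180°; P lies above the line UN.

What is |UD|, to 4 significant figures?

37.87

U is at the origin; UN is horizontal with |UN| = 43.9 and N on the −x side, so N = (-43.90, 0.000). A1 meets UN tangentially, so CN is at right angles to UN, so C = N + (0, 9) = (-43.90, 9.000). Since CD ⟂ DP (tangency), |CP| = √(9.0² + 33.7²) = 34.88 regardless of where D sits on A1. So P lies on both circle(U, 65.81) and circle(C, 34.88); the above-UN intersection is P = (-49.44, 43.44). D is the foot of the tangent from P: D = (-35.68, 12.67).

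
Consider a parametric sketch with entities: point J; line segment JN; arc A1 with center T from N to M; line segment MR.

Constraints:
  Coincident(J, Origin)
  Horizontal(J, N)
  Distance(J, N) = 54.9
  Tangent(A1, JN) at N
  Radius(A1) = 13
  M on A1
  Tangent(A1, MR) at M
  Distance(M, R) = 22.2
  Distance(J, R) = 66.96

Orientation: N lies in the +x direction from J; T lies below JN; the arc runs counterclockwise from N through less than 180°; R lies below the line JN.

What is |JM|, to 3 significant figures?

47.8

J is at the origin; J and N share the same y with |JN| = 54.9 and N on the +x side, so N = (54.9, 0.00). The tangent condition forces TN to be normal to JN, so T = N + (0, -13) = (54.9, -13.0). Since TM ⟂ MR (tangency), |TR| = √(13.0² + 22.2²) = 25.7 regardless of where M sits on A1. So R lies on both circle(J, 66.96) and circle(T, 25.7); the below-JN intersection is R = (54.6, -38.7). M is the foot of the tangent from R: M = (43.6, -19.4).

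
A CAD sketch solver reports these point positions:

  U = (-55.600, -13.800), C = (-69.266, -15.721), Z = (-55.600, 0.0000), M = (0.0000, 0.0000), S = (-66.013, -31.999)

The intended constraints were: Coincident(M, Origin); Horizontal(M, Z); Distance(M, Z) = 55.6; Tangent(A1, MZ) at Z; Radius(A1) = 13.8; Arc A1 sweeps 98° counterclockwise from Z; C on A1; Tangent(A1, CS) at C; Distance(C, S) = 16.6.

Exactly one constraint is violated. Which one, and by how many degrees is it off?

Tangent(A1, CS) at C — off by 3.30°.

M = (0.00, 0.00) ✓; M.y = 0.00, Z.y = 0.00 ✓; |MZ| = 55.60 ✓; ∠(UZ, ZM) = 90.00° ✓; |UZ| = 13.80 ✓; bearing(U→C) − bearing(U→Z) = 98.00° ✓; |UC| = 13.80 ✓; ∠(UC, CS) = 86.70° ✗; |CS| = 16.60 ✓.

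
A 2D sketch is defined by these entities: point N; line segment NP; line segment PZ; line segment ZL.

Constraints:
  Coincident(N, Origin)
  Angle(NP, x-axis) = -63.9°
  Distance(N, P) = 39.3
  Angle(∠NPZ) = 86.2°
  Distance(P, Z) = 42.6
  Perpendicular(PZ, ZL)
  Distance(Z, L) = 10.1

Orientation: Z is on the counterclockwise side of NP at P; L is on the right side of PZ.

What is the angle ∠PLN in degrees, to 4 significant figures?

37.62°

N is at the origin; NP runs at -63.9° with length 39.3, so P = 39.3·(cos -63.9°, sin -63.9°) = (17.29, -35.29). ∠NPZ = 86.2°, so PZ runs at -63.9° + (180° − 86.2°) = 29.90° from the x-axis; with |PZ| = 42.6, Z = P + 42.6·(cos 29.90°, sin 29.90°) = (54.22, -14.06). PZ ⟂ ZL; with |ZL| = 10.1 on the right of PZ, L = Z + 10.1·(0.4985, -0.8669) = (59.25, -22.81). Then cos ∠PLN = LP·LN / (|LP||LN|), giving 37.62°.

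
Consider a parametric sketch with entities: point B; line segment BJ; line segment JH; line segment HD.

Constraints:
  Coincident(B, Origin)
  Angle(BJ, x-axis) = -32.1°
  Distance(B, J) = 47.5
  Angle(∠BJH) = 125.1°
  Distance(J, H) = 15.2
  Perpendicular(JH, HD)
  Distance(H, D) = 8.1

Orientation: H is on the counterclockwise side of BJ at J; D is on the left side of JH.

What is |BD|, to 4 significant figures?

52.48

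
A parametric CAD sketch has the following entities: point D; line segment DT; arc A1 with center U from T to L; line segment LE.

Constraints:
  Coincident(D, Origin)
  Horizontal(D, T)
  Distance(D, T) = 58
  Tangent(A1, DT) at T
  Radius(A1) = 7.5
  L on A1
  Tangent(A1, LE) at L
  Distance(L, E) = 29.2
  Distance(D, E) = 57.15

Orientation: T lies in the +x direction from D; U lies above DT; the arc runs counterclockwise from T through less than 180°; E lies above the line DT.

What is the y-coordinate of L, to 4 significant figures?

12.25

D is at the origin; D and T share the same y with |DT| = 58.0 and T on the +x side, so T = (58.00, 0.000). The tangent condition forces UT to be normal to DT, so U = T + (0, 7.5) = (58.00, 7.500). Since UL ⟂ LE (tangency), |UE| = √(7.5² + 29.2²) = 30.15 regardless of where L sits on A1. So E lies on both circle(D, 57.15) and circle(U, 30.15); the above-DT intersection is E = (45.30, 34.84). L is the foot of the tangent from E: L = (63.80, 12.25).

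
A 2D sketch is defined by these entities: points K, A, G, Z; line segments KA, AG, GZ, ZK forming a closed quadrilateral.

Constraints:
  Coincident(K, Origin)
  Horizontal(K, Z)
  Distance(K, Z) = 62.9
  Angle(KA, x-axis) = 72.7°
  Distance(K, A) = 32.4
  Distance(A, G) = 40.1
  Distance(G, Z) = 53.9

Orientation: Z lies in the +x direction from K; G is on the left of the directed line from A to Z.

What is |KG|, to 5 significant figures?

67.467

Checks: |AG| = 40.10 ✓; |GZ| = 53.90 ✓.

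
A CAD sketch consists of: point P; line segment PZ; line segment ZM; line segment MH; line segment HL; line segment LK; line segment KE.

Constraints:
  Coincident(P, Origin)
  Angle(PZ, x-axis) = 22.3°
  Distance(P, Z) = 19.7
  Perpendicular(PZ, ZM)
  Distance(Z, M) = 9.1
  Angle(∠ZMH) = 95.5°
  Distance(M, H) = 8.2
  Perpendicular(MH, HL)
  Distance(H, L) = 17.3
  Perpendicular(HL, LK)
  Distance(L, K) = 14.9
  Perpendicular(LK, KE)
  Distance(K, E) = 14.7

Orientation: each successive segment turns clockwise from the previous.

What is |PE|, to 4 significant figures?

26.77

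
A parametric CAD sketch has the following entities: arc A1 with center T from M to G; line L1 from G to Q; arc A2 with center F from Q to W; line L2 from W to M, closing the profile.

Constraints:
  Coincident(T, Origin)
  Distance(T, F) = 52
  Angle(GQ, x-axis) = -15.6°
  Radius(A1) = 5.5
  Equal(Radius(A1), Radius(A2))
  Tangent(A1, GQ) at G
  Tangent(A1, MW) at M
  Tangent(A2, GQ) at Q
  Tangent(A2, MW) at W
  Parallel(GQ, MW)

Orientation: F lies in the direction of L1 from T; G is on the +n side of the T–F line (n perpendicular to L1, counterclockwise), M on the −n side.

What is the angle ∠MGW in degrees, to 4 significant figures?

78.06°

The slot axis is L1's direction at -15.6°, so u = (cos -15.6°, sin -15.6°) = (0.9632, -0.2689) and n = (−sin -15.6°, cos -15.6°) = (0.2689, 0.9632). T is at the origin and F lies 52.0 along u from T, so F = 52.0·u = (50.08, -13.98). Tangency of A1 to both parallel lines with radius 5.5 puts G and M at T ± 5.5·n: G = (1.479, 5.297), M = (-1.479, -5.297). Equal radii place Q and W the same way about F: Q = F + 5.5·n = (51.56, -8.686), W = F − 5.5·n = (48.61, -19.28). Then cos ∠MGW = GM·GW / (|GM||GW|), giving 78.06°.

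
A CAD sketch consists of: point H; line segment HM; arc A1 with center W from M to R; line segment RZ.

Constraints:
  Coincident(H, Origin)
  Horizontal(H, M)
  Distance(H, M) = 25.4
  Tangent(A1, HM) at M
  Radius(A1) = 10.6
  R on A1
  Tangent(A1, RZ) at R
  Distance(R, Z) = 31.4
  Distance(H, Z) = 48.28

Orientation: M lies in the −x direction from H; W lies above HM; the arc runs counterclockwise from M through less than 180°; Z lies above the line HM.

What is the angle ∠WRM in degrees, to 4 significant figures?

39.45°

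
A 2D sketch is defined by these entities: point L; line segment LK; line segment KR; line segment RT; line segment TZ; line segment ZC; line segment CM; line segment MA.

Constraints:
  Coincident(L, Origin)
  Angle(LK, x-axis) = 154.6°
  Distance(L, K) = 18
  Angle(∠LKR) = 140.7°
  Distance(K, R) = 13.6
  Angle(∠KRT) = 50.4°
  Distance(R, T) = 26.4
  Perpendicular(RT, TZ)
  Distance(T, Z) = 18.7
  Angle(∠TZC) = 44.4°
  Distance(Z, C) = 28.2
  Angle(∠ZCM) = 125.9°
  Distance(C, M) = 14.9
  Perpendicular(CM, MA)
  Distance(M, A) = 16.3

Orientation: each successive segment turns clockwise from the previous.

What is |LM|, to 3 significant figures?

34.6

∠TZC = 44.4° gives ZC at 120° from the x-axis; with |ZC| = 28.2, C = (-15.3, 19.8). ∠ZCM = 125.9° gives CM at 66.0° from the x-axis; with |CM| = 14.9, M = (-9.19, 33.4). Then |LM| = |M − L| = 34.6.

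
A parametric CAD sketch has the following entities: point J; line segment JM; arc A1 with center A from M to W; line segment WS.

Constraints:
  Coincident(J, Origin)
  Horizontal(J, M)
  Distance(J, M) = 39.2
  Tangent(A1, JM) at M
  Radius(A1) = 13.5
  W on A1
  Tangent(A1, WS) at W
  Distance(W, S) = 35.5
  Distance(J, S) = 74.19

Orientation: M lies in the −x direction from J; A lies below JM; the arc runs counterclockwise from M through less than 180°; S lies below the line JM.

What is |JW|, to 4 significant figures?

53.82

J is at the origin; J and M share the same y with |JM| = 39.2 and M on the −x side, so M = (-39.20, 0.000). Since A1 is tangent to JM there, AM ⟂ JM, so A = M + (0, -13.5) = (-39.20, -13.50). Since AW ⟂ WS (tangency), |AS| = √(13.5² + 35.5²) = 37.98 regardless of where W sits on A1. So S lies on both circle(J, 74.19) and circle(A, 37.98); the below-JM intersection is S = (-57.65, -46.70). W is the foot of the tangent from S: W = (-52.56, -11.56).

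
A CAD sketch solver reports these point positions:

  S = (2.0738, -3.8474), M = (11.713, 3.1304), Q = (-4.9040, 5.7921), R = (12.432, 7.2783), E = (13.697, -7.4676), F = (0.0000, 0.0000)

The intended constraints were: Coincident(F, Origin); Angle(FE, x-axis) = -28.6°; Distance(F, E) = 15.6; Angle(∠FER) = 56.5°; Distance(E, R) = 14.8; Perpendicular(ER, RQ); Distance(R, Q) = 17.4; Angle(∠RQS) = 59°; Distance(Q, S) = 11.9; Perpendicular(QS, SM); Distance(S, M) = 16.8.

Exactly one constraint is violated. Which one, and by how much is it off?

Distance(S, M) = 16.8 — off by 4.90.

F = (0.00, 0.00) ✓; FE at -28.60° ✓; |FE| = 15.60 ✓; ∠FER = 56.50° ✓; |ER| = 14.80 ✓; ∠(ER, RQ) = 90.00° ✓; |RQ| = 17.40 ✓; ∠RQS = 59.00° ✓; |QS| = 11.90 ✓; ∠(QS, SM) = 90.00° ✓; |SM| = 11.90 ✗.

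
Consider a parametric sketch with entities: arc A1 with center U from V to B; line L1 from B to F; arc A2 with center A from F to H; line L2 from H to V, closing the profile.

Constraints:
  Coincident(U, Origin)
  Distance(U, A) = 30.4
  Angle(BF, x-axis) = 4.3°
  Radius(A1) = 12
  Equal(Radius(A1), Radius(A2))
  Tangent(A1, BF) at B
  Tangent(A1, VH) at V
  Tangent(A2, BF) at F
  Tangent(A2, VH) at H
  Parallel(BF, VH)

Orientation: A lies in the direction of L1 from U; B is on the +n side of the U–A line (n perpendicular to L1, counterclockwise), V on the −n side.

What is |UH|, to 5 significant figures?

32.683

The slot axis is L1's direction at 4.3°, so u = (cos 4.3°, sin 4.3°) = (0.99719, 0.074979) and n = (−sin 4.3°, cos 4.3°) = (-0.074979, 0.99719). U is at the origin and A lies 30.4 along u from U, so A = 30.4·u = (30.314, 2.2794). Tangency of A1 to both parallel lines with radius 12.0 puts B and V at U ± 12.0·n: B = (-0.89974, 11.966), V = (0.89974, -11.966). Equal radii place F and H the same way about A: F = A + 12.0·n = (29.415, 14.246), H = A − 12.0·n = (31.214, -9.6869). Then |UH| = |H − U| = 32.683.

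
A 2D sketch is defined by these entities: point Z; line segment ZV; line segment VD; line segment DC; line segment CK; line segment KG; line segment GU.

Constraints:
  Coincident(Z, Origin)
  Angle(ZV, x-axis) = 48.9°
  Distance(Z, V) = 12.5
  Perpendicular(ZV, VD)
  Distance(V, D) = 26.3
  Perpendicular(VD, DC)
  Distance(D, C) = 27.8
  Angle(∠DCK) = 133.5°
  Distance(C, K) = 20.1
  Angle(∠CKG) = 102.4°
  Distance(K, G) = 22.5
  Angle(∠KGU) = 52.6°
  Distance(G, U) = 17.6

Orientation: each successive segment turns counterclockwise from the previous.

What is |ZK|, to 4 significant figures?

31.40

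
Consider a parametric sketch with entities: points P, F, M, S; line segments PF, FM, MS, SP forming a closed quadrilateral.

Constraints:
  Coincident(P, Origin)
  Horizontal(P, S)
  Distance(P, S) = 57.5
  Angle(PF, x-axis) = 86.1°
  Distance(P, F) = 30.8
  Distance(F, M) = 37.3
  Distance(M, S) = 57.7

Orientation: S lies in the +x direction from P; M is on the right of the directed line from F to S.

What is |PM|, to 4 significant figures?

6.524

Checks: |FM| = 37.30 ✓; |MS| = 57.70 ✓.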